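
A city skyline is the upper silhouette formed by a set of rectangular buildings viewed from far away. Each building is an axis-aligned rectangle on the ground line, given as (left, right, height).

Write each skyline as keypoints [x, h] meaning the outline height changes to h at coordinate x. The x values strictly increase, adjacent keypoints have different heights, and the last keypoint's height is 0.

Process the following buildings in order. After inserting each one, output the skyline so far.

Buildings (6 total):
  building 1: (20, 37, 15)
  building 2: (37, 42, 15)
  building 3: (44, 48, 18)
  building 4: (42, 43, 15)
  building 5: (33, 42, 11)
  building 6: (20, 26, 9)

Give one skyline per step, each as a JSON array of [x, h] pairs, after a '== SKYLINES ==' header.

== SKYLINES ==
[[20,15],[37,0]]
[[20,15],[42,0]]
[[20,15],[42,0],[44,18],[48,0]]
[[20,15],[43,0],[44,18],[48,0]]
[[20,15],[43,0],[44,18],[48,0]]
[[20,15],[43,0],[44,18],[48,0]]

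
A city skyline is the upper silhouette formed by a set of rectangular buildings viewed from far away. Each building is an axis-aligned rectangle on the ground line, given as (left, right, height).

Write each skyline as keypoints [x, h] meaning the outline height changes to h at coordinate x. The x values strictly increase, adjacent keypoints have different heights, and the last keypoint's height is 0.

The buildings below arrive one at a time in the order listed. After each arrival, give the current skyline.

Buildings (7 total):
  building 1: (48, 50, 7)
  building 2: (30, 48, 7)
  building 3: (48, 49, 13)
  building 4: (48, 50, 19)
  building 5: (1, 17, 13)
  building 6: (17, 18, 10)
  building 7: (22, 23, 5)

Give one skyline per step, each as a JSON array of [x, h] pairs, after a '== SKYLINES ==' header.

== SKYLINES ==
[[48,7],[50,0]]
[[30,7],[50,0]]
[[30,7],[48,13],[49,7],[50,0]]
[[30,7],[48,19],[50,0]]
[[1,13],[17,0],[30,7],[48,19],[50,0]]
[[1,13],[17,10],[18,0],[30,7],[48,19],[50,0]]
[[1,13],[17,10],[18,0],[22,5],[23,0],[30,7],[48,19],[50,0]]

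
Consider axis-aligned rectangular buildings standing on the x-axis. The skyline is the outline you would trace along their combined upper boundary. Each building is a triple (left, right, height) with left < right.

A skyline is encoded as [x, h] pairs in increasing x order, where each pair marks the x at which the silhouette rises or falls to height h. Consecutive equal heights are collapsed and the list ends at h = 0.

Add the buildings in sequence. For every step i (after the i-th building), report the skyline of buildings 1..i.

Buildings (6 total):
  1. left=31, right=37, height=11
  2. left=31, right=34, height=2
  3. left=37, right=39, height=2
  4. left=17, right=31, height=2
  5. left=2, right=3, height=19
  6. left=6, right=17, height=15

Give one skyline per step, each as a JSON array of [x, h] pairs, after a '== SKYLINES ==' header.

== SKYLINES ==
[[31,11],[37,0]]
[[31,11],[37,0]]
[[31,11],[37,2],[39,0]]
[[17,2],[31,11],[37,2],[39,0]]
[[2,19],[3,0],[17,2],[31,11],[37,2],[39,0]]
[[2,19],[3,0],[6,15],[17,2],[31,11],[37,2],[39,0]]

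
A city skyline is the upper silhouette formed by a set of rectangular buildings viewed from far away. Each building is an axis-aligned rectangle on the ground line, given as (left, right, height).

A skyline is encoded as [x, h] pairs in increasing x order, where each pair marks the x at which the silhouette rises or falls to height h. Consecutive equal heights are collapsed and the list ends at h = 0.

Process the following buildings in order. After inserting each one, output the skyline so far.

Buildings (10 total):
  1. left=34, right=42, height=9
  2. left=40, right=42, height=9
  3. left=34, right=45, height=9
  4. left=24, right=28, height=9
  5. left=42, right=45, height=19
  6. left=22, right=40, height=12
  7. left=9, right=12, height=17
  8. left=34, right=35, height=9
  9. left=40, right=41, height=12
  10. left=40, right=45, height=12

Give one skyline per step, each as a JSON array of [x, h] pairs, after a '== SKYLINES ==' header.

== SKYLINES ==
[[34,9],[42,0]]
[[34,9],[42,0]]
[[34,9],[45,0]]
[[24,9],[28,0],[34,9],[45,0]]
[[24,9],[28,0],[34,9],[42,19],[45,0]]
[[22,12],[40,9],[42,19],[45,0]]
[[9,17],[12,0],[22,12],[40,9],[42,19],[45,0]]
[[9,17],[12,0],[22,12],[40,9],[42,19],[45,0]]
[[9,17],[12,0],[22,12],[41,9],[42,19],[45,0]]
[[9,17],[12,0],[22,12],[42,19],[45,0]]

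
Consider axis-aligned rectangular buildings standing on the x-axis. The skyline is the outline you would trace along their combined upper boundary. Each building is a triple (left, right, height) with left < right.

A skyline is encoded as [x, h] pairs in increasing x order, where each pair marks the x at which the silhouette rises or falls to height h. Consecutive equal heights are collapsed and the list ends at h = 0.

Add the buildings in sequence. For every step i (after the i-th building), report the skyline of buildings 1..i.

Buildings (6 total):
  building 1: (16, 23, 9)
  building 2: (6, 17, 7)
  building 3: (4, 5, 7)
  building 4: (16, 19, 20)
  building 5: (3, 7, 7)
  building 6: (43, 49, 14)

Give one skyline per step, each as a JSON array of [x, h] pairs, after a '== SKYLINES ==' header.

== SKYLINES ==
[[16,9],[23,0]]
[[6,7],[16,9],[23,0]]
[[4,7],[5,0],[6,7],[16,9],[23,0]]
[[4,7],[5,0],[6,7],[16,20],[19,9],[23,0]]
[[3,7],[16,20],[19,9],[23,0]]
[[3,7],[16,20],[19,9],[23,0],[43,14],[49,0]]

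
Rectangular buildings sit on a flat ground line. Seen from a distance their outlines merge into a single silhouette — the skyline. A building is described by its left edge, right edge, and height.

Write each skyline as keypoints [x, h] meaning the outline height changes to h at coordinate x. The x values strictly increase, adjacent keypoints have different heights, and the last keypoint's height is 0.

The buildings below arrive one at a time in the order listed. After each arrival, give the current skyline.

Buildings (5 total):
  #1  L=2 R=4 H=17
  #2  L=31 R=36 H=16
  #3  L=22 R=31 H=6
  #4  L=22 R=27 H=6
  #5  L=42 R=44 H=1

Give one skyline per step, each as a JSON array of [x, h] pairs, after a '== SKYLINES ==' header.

== SKYLINES ==
[[2,17],[4,0]]
[[2,17],[4,0],[31,16],[36,0]]
[[2,17],[4,0],[22,6],[31,16],[36,0]]
[[2,17],[4,0],[22,6],[31,16],[36,0]]
[[2,17],[4,0],[22,6],[31,16],[36,0],[42,1],[44,0]]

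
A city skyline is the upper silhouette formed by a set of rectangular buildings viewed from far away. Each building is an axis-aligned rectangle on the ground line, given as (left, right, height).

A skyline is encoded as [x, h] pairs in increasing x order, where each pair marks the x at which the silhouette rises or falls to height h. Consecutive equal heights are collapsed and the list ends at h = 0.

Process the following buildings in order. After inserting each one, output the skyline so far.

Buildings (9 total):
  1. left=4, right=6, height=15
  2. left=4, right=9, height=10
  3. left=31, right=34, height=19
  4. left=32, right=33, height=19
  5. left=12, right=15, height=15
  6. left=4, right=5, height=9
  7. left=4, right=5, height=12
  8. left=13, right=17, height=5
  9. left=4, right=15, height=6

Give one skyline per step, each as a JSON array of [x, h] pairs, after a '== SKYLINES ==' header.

== SKYLINES ==
[[4,15],[6,0]]
[[4,15],[6,10],[9,0]]
[[4,15],[6,10],[9,0],[31,19],[34,0]]
[[4,15],[6,10],[9,0],[31,19],[34,0]]
[[4,15],[6,10],[9,0],[12,15],[15,0],[31,19],[34,0]]
[[4,15],[6,10],[9,0],[12,15],[15,0],[31,19],[34,0]]
[[4,15],[6,10],[9,0],[12,15],[15,0],[31,19],[34,0]]
[[4,15],[6,10],[9,0],[12,15],[15,5],[17,0],[31,19],[34,0]]
[[4,15],[6,10],[9,6],[12,15],[15,5],[17,0],[31,19],[34,0]]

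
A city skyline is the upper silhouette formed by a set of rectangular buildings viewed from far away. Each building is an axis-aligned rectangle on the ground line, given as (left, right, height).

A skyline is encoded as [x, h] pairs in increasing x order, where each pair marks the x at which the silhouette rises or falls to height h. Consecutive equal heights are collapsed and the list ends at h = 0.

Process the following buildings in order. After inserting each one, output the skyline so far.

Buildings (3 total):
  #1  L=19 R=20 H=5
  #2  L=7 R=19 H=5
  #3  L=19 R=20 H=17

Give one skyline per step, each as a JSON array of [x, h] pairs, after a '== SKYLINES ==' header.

== SKYLINES ==
[[19,5],[20,0]]
[[7,5],[20,0]]
[[7,5],[19,17],[20,0]]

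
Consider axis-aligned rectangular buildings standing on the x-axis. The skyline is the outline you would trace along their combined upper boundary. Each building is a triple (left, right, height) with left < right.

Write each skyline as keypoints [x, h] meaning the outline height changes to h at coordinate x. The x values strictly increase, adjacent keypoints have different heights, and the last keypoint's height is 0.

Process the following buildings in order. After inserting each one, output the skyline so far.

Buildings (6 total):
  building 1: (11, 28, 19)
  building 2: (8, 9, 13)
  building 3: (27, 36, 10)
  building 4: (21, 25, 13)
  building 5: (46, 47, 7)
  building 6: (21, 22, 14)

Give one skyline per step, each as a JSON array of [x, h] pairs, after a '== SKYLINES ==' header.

== SKYLINES ==
[[11,19],[28,0]]
[[8,13],[9,0],[11,19],[28,0]]
[[8,13],[9,0],[11,19],[28,10],[36,0]]
[[8,13],[9,0],[11,19],[28,10],[36,0]]
[[8,13],[9,0],[11,19],[28,10],[36,0],[46,7],[47,0]]
[[8,13],[9,0],[11,19],[28,10],[36,0],[46,7],[47,0]]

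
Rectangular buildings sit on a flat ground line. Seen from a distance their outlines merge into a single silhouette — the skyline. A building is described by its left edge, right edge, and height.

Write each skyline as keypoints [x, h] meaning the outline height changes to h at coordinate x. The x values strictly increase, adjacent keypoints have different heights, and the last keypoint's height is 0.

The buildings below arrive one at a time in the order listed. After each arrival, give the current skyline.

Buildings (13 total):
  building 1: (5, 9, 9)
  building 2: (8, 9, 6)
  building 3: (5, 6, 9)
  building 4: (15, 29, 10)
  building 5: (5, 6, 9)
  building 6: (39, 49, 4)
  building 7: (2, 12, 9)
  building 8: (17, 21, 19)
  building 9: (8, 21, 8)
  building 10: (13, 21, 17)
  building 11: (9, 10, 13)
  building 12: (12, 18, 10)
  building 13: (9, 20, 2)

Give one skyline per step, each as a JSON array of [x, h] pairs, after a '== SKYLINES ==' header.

== SKYLINES ==
[[5,9],[9,0]]
[[5,9],[9,0]]
[[5,9],[9,0]]
[[5,9],[9,0],[15,10],[29,0]]
[[5,9],[9,0],[15,10],[29,0]]
[[5,9],[9,0],[15,10],[29,0],[39,4],[49,0]]
[[2,9],[12,0],[15,10],[29,0],[39,4],[49,0]]
[[2,9],[12,0],[15,10],[17,19],[21,10],[29,0],[39,4],[49,0]]
[[2,9],[12,8],[15,10],[17,19],[21,10],[29,0],[39,4],[49,0]]
[[2,9],[12,8],[13,17],[17,19],[21,10],[29,0],[39,4],[49,0]]
[[2,9],[9,13],[10,9],[12,8],[13,17],[17,19],[21,10],[29,0],[39,4],[49,0]]
[[2,9],[9,13],[10,9],[12,10],[13,17],[17,19],[21,10],[29,0],[39,4],[49,0]]
[[2,9],[9,13],[10,9],[12,10],[13,17],[17,19],[21,10],[29,0],[39,4],[49,0]]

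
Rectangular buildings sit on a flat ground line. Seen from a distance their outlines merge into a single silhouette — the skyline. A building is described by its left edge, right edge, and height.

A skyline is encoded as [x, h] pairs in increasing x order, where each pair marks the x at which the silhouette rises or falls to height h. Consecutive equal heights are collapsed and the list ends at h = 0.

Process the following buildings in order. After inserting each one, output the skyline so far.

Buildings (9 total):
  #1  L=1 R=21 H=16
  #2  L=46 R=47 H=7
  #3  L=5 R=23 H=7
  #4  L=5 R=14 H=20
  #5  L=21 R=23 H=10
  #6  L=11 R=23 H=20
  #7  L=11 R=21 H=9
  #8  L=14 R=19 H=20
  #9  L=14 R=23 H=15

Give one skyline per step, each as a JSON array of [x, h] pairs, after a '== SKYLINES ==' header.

== SKYLINES ==
[[1,16],[21,0]]
[[1,16],[21,0],[46,7],[47,0]]
[[1,16],[21,7],[23,0],[46,7],[47,0]]
[[1,16],[5,20],[14,16],[21,7],[23,0],[46,7],[47,0]]
[[1,16],[5,20],[14,16],[21,10],[23,0],[46,7],[47,0]]
[[1,16],[5,20],[23,0],[46,7],[47,0]]
[[1,16],[5,20],[23,0],[46,7],[47,0]]
[[1,16],[5,20],[23,0],[46,7],[47,0]]
[[1,16],[5,20],[23,0],[46,7],[47,0]]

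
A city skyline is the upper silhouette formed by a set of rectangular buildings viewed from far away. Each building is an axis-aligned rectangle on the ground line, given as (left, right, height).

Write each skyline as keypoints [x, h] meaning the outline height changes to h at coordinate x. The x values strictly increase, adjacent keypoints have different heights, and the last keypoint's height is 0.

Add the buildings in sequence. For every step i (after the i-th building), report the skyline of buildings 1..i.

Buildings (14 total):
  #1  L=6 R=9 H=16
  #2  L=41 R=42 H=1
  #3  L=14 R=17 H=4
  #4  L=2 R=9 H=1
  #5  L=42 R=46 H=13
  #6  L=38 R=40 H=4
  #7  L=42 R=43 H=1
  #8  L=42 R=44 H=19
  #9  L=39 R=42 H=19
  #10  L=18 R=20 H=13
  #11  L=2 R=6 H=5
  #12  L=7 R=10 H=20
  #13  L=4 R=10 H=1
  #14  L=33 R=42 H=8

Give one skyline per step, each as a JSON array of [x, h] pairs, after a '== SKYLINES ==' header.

== SKYLINES ==
[[6,16],[9,0]]
[[6,16],[9,0],[41,1],[42,0]]
[[6,16],[9,0],[14,4],[17,0],[41,1],[42,0]]
[[2,1],[6,16],[9,0],[14,4],[17,0],[41,1],[42,0]]
[[2,1],[6,16],[9,0],[14,4],[17,0],[41,1],[42,13],[46,0]]
[[2,1],[6,16],[9,0],[14,4],[17,0],[38,4],[40,0],[41,1],[42,13],[46,0]]
[[2,1],[6,16],[9,0],[14,4],[17,0],[38,4],[40,0],[41,1],[42,13],[46,0]]
[[2,1],[6,16],[9,0],[14,4],[17,0],[38,4],[40,0],[41,1],[42,19],[44,13],[46,0]]
[[2,1],[6,16],[9,0],[14,4],[17,0],[38,4],[39,19],[44,13],[46,0]]
[[2,1],[6,16],[9,0],[14,4],[17,0],[18,13],[20,0],[38,4],[39,19],[44,13],[46,0]]
[[2,5],[6,16],[9,0],[14,4],[17,0],[18,13],[20,0],[38,4],[39,19],[44,13],[46,0]]
[[2,5],[6,16],[7,20],[10,0],[14,4],[17,0],[18,13],[20,0],[38,4],[39,19],[44,13],[46,0]]
[[2,5],[6,16],[7,20],[10,0],[14,4],[17,0],[18,13],[20,0],[38,4],[39,19],[44,13],[46,0]]
[[2,5],[6,16],[7,20],[10,0],[14,4],[17,0],[18,13],[20,0],[33,8],[39,19],[44,13],[46,0]]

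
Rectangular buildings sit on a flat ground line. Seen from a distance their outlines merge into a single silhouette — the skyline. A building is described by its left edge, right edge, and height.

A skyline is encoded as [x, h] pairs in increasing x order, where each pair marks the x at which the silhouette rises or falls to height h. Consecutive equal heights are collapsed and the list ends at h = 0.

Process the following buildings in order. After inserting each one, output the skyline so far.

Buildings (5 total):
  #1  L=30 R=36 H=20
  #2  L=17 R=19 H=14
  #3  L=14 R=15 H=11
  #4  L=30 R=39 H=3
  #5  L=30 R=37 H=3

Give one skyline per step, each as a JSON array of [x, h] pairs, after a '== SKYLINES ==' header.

== SKYLINES ==
[[30,20],[36,0]]
[[17,14],[19,0],[30,20],[36,0]]
[[14,11],[15,0],[17,14],[19,0],[30,20],[36,0]]
[[14,11],[15,0],[17,14],[19,0],[30,20],[36,3],[39,0]]
[[14,11],[15,0],[17,14],[19,0],[30,20],[36,3],[39,0]]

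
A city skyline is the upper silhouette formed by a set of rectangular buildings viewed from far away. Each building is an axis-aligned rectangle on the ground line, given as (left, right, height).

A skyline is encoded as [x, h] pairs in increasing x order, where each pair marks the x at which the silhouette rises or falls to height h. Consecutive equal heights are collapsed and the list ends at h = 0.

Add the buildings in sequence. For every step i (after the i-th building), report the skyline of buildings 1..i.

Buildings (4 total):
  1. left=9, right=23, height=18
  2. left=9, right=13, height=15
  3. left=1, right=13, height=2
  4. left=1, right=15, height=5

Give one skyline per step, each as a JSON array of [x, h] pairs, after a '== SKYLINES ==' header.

== SKYLINES ==
[[9,18],[23,0]]
[[9,18],[23,0]]
[[1,2],[9,18],[23,0]]
[[1,5],[9,18],[23,0]]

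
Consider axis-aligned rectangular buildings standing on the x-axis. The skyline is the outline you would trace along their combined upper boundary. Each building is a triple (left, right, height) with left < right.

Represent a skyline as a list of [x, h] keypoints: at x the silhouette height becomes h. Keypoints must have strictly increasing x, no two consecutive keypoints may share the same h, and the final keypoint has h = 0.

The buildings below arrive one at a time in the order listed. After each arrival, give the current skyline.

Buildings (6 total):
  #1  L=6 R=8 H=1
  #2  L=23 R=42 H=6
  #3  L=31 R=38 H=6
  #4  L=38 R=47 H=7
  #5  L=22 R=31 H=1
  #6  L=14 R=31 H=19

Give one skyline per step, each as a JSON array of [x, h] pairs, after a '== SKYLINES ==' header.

== SKYLINES ==
[[6,1],[8,0]]
[[6,1],[8,0],[23,6],[42,0]]
[[6,1],[8,0],[23,6],[42,0]]
[[6,1],[8,0],[23,6],[38,7],[47,0]]
[[6,1],[8,0],[22,1],[23,6],[38,7],[47,0]]
[[6,1],[8,0],[14,19],[31,6],[38,7],[47,0]]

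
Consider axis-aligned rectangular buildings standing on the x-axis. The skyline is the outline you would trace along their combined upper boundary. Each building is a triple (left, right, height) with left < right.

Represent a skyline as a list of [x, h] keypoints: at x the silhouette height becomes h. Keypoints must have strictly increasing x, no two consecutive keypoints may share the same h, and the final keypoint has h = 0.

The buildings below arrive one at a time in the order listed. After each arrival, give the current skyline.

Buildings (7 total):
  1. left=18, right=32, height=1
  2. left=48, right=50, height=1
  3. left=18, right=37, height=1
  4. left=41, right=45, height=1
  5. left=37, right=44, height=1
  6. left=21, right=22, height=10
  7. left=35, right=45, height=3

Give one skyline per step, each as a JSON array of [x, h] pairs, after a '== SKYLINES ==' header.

== SKYLINES ==
[[18,1],[32,0]]
[[18,1],[32,0],[48,1],[50,0]]
[[18,1],[37,0],[48,1],[50,0]]
[[18,1],[37,0],[41,1],[45,0],[48,1],[50,0]]
[[18,1],[45,0],[48,1],[50,0]]
[[18,1],[21,10],[22,1],[45,0],[48,1],[50,0]]
[[18,1],[21,10],[22,1],[35,3],[45,0],[48,1],[50,0]]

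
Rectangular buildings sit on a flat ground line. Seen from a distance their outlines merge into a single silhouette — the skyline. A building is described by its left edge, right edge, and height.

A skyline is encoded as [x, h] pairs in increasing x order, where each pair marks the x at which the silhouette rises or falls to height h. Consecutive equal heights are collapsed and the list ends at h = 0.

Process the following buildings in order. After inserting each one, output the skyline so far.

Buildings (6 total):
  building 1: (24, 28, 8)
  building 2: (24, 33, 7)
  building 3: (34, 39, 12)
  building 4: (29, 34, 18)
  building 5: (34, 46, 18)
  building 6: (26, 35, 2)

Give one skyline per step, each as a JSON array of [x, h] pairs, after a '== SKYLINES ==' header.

== SKYLINES ==
[[24,8],[28,0]]
[[24,8],[28,7],[33,0]]
[[24,8],[28,7],[33,0],[34,12],[39,0]]
[[24,8],[28,7],[29,18],[34,12],[39,0]]
[[24,8],[28,7],[29,18],[46,0]]
[[24,8],[28,7],[29,18],[46,0]]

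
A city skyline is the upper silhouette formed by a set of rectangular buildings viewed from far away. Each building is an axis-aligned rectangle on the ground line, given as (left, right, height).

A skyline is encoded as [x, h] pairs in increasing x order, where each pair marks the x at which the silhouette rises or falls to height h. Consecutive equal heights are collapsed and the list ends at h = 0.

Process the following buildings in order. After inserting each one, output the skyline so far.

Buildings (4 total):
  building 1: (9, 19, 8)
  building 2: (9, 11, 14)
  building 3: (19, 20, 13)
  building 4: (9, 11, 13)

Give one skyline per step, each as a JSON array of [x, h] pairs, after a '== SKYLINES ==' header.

== SKYLINES ==
[[9,8],[19,0]]
[[9,14],[11,8],[19,0]]
[[9,14],[11,8],[19,13],[20,0]]
[[9,14],[11,8],[19,13],[20,0]]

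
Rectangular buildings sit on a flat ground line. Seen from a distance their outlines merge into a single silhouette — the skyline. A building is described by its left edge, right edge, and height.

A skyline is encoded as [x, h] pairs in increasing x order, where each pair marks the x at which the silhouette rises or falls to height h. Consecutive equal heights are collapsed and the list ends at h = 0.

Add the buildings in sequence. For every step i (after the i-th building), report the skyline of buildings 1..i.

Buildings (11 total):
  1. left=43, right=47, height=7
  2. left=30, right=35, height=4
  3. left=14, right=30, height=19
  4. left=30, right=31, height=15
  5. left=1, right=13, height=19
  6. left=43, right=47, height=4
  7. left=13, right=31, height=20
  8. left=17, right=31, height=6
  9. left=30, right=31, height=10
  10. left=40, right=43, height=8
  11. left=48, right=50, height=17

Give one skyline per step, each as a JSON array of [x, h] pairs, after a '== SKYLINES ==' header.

== SKYLINES ==
[[43,7],[47,0]]
[[30,4],[35,0],[43,7],[47,0]]
[[14,19],[30,4],[35,0],[43,7],[47,0]]
[[14,19],[30,15],[31,4],[35,0],[43,7],[47,0]]
[[1,19],[13,0],[14,19],[30,15],[31,4],[35,0],[43,7],[47,0]]
[[1,19],[13,0],[14,19],[30,15],[31,4],[35,0],[43,7],[47,0]]
[[1,19],[13,20],[31,4],[35,0],[43,7],[47,0]]
[[1,19],[13,20],[31,4],[35,0],[43,7],[47,0]]
[[1,19],[13,20],[31,4],[35,0],[43,7],[47,0]]
[[1,19],[13,20],[31,4],[35,0],[40,8],[43,7],[47,0]]
[[1,19],[13,20],[31,4],[35,0],[40,8],[43,7],[47,0],[48,17],[50,0]]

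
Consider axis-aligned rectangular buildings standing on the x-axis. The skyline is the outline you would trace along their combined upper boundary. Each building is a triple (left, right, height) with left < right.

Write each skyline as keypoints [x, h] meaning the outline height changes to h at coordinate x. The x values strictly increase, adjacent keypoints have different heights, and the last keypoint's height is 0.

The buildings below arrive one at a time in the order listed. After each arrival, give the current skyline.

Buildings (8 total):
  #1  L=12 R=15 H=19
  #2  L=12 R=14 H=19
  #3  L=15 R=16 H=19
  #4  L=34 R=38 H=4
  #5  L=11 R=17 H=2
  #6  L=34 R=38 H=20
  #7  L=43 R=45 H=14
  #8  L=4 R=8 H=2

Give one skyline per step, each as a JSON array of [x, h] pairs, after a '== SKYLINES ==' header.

== SKYLINES ==
[[12,19],[15,0]]
[[12,19],[15,0]]
[[12,19],[16,0]]
[[12,19],[16,0],[34,4],[38,0]]
[[11,2],[12,19],[16,2],[17,0],[34,4],[38,0]]
[[11,2],[12,19],[16,2],[17,0],[34,20],[38,0]]
[[11,2],[12,19],[16,2],[17,0],[34,20],[38,0],[43,14],[45,0]]
[[4,2],[8,0],[11,2],[12,19],[16,2],[17,0],[34,20],[38,0],[43,14],[45,0]]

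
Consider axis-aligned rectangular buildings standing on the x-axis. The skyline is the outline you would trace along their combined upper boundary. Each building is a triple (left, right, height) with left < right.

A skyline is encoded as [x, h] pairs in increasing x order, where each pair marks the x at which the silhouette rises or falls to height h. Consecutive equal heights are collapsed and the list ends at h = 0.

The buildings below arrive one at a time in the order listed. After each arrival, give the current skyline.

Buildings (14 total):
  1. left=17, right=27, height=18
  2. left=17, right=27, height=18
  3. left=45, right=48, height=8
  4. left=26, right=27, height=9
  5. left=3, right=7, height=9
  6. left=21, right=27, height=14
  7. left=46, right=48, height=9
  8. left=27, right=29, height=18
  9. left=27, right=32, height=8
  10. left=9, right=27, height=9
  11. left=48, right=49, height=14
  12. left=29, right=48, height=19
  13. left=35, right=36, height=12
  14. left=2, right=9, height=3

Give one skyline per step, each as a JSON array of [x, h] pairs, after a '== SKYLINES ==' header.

== SKYLINES ==
[[17,18],[27,0]]
[[17,18],[27,0]]
[[17,18],[27,0],[45,8],[48,0]]
[[17,18],[27,0],[45,8],[48,0]]
[[3,9],[7,0],[17,18],[27,0],[45,8],[48,0]]
[[3,9],[7,0],[17,18],[27,0],[45,8],[48,0]]
[[3,9],[7,0],[17,18],[27,0],[45,8],[46,9],[48,0]]
[[3,9],[7,0],[17,18],[29,0],[45,8],[46,9],[48,0]]
[[3,9],[7,0],[17,18],[29,8],[32,0],[45,8],[46,9],[48,0]]
[[3,9],[7,0],[9,9],[17,18],[29,8],[32,0],[45,8],[46,9],[48,0]]
[[3,9],[7,0],[9,9],[17,18],[29,8],[32,0],[45,8],[46,9],[48,14],[49,0]]
[[3,9],[7,0],[9,9],[17,18],[29,19],[48,14],[49,0]]
[[3,9],[7,0],[9,9],[17,18],[29,19],[48,14],[49,0]]
[[2,3],[3,9],[7,3],[9,9],[17,18],[29,19],[48,14],[49,0]]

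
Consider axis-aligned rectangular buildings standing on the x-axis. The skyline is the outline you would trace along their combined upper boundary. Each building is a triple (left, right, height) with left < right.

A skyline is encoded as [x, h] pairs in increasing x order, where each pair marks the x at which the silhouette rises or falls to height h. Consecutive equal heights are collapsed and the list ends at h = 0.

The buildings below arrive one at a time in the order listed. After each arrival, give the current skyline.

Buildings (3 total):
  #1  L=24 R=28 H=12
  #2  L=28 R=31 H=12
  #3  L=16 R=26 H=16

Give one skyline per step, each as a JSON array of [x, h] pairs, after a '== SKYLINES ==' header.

== SKYLINES ==
[[24,12],[28,0]]
[[24,12],[31,0]]
[[16,16],[26,12],[31,0]]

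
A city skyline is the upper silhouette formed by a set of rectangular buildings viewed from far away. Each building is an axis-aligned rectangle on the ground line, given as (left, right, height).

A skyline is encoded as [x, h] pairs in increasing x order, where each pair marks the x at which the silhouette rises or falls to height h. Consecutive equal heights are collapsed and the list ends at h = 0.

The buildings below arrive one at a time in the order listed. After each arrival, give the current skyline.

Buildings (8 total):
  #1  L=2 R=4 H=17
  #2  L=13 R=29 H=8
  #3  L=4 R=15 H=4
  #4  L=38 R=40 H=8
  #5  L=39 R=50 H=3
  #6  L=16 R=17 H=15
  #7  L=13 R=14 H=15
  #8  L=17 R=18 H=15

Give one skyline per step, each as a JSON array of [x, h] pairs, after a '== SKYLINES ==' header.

== SKYLINES ==
[[2,17],[4,0]]
[[2,17],[4,0],[13,8],[29,0]]
[[2,17],[4,4],[13,8],[29,0]]
[[2,17],[4,4],[13,8],[29,0],[38,8],[40,0]]
[[2,17],[4,4],[13,8],[29,0],[38,8],[40,3],[50,0]]
[[2,17],[4,4],[13,8],[16,15],[17,8],[29,0],[38,8],[40,3],[50,0]]
[[2,17],[4,4],[13,15],[14,8],[16,15],[17,8],[29,0],[38,8],[40,3],[50,0]]
[[2,17],[4,4],[13,15],[14,8],[16,15],[18,8],[29,0],[38,8],[40,3],[50,0]]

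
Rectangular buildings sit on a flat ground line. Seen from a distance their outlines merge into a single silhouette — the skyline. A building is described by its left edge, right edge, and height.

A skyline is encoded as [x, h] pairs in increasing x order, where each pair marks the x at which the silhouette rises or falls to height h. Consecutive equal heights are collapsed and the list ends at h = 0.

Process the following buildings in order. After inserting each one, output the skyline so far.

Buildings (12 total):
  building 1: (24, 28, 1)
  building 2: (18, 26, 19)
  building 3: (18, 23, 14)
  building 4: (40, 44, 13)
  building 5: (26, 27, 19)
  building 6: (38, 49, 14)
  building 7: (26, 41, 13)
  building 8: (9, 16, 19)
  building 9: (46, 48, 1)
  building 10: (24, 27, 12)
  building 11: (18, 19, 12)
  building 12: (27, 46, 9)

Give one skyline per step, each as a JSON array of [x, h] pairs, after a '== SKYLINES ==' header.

== SKYLINES ==
[[24,1],[28,0]]
[[18,19],[26,1],[28,0]]
[[18,19],[26,1],[28,0]]
[[18,19],[26,1],[28,0],[40,13],[44,0]]
[[18,19],[27,1],[28,0],[40,13],[44,0]]
[[18,19],[27,1],[28,0],[38,14],[49,0]]
[[18,19],[27,13],[38,14],[49,0]]
[[9,19],[16,0],[18,19],[27,13],[38,14],[49,0]]
[[9,19],[16,0],[18,19],[27,13],[38,14],[49,0]]
[[9,19],[16,0],[18,19],[27,13],[38,14],[49,0]]
[[9,19],[16,0],[18,19],[27,13],[38,14],[49,0]]
[[9,19],[16,0],[18,19],[27,13],[38,14],[49,0]]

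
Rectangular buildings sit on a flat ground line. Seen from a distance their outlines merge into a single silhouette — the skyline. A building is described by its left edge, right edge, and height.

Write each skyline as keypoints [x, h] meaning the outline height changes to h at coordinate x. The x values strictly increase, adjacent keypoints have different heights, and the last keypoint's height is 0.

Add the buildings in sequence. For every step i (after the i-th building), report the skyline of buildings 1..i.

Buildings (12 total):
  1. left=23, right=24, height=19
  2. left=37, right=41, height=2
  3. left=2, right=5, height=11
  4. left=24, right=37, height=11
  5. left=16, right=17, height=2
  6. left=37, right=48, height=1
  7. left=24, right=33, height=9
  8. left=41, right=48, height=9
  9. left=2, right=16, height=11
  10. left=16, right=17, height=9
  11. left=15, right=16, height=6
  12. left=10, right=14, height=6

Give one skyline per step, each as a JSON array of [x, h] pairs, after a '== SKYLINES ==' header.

== SKYLINES ==
[[23,19],[24,0]]
[[23,19],[24,0],[37,2],[41,0]]
[[2,11],[5,0],[23,19],[24,0],[37,2],[41,0]]
[[2,11],[5,0],[23,19],[24,11],[37,2],[41,0]]
[[2,11],[5,0],[16,2],[17,0],[23,19],[24,11],[37,2],[41,0]]
[[2,11],[5,0],[16,2],[17,0],[23,19],[24,11],[37,2],[41,1],[48,0]]
[[2,11],[5,0],[16,2],[17,0],[23,19],[24,11],[37,2],[41,1],[48,0]]
[[2,11],[5,0],[16,2],[17,0],[23,19],[24,11],[37,2],[41,9],[48,0]]
[[2,11],[16,2],[17,0],[23,19],[24,11],[37,2],[41,9],[48,0]]
[[2,11],[16,9],[17,0],[23,19],[24,11],[37,2],[41,9],[48,0]]
[[2,11],[16,9],[17,0],[23,19],[24,11],[37,2],[41,9],[48,0]]
[[2,11],[16,9],[17,0],[23,19],[24,11],[37,2],[41,9],[48,0]]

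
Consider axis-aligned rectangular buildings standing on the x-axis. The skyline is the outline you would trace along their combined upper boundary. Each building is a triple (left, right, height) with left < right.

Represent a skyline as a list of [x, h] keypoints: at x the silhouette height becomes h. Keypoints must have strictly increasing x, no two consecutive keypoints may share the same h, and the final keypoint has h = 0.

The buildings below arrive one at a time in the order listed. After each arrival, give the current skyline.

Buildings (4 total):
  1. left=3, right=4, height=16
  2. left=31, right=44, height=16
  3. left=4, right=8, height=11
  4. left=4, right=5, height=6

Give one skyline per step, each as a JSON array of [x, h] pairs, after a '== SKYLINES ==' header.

== SKYLINES ==
[[3,16],[4,0]]
[[3,16],[4,0],[31,16],[44,0]]
[[3,16],[4,11],[8,0],[31,16],[44,0]]
[[3,16],[4,11],[8,0],[31,16],[44,0]]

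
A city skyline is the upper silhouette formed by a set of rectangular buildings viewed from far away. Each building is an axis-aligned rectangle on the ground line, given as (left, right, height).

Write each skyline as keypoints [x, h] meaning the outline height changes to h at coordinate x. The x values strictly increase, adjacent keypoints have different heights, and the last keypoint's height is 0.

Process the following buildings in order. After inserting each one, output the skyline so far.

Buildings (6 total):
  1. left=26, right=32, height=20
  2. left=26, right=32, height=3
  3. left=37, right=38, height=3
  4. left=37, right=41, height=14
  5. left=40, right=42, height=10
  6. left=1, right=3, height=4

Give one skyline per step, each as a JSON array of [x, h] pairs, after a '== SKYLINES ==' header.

== SKYLINES ==
[[26,20],[32,0]]
[[26,20],[32,0]]
[[26,20],[32,0],[37,3],[38,0]]
[[26,20],[32,0],[37,14],[41,0]]
[[26,20],[32,0],[37,14],[41,10],[42,0]]
[[1,4],[3,0],[26,20],[32,0],[37,14],[41,10],[42,0]]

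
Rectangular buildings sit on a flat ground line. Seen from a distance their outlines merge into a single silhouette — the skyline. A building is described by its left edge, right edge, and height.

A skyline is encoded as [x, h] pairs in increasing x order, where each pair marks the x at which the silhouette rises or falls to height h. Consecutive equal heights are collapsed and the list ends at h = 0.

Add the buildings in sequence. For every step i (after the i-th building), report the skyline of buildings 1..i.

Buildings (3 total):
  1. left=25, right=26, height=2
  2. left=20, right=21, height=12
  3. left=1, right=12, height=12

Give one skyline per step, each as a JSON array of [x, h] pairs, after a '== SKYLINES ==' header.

== SKYLINES ==
[[25,2],[26,0]]
[[20,12],[21,0],[25,2],[26,0]]
[[1,12],[12,0],[20,12],[21,0],[25,2],[26,0]]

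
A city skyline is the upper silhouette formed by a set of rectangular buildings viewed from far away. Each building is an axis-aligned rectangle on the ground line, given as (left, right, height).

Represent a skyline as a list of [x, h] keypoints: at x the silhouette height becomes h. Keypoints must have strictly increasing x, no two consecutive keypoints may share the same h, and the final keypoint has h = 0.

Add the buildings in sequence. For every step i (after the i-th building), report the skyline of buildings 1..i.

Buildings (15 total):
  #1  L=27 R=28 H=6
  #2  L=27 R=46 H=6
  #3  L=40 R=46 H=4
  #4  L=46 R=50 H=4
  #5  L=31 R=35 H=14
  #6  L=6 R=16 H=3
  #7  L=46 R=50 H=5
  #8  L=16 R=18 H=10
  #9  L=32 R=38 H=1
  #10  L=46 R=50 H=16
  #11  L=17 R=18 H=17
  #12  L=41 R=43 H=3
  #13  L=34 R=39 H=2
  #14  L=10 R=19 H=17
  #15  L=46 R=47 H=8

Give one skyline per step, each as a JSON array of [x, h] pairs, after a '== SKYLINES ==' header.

== SKYLINES ==
[[27,6],[28,0]]
[[27,6],[46,0]]
[[27,6],[46,0]]
[[27,6],[46,4],[50,0]]
[[27,6],[31,14],[35,6],[46,4],[50,0]]
[[6,3],[16,0],[27,6],[31,14],[35,6],[46,4],[50,0]]
[[6,3],[16,0],[27,6],[31,14],[35,6],[46,5],[50,0]]
[[6,3],[16,10],[18,0],[27,6],[31,14],[35,6],[46,5],[50,0]]
[[6,3],[16,10],[18,0],[27,6],[31,14],[35,6],[46,5],[50,0]]
[[6,3],[16,10],[18,0],[27,6],[31,14],[35,6],[46,16],[50,0]]
[[6,3],[16,10],[17,17],[18,0],[27,6],[31,14],[35,6],[46,16],[50,0]]
[[6,3],[16,10],[17,17],[18,0],[27,6],[31,14],[35,6],[46,16],[50,0]]
[[6,3],[16,10],[17,17],[18,0],[27,6],[31,14],[35,6],[46,16],[50,0]]
[[6,3],[10,17],[19,0],[27,6],[31,14],[35,6],[46,16],[50,0]]
[[6,3],[10,17],[19,0],[27,6],[31,14],[35,6],[46,16],[50,0]]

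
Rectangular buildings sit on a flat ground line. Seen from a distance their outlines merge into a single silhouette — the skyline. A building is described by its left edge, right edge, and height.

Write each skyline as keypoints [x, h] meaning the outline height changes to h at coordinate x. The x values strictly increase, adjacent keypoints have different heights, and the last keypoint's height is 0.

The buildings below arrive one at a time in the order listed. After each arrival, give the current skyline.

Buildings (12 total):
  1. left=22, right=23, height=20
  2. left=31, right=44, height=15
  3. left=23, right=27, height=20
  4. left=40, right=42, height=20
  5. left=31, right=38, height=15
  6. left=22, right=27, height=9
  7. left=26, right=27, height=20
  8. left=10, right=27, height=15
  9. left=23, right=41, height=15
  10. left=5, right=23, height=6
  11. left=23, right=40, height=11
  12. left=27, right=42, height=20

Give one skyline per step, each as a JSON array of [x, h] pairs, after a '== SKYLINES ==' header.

== SKYLINES ==
[[22,20],[23,0]]
[[22,20],[23,0],[31,15],[44,0]]
[[22,20],[27,0],[31,15],[44,0]]
[[22,20],[27,0],[31,15],[40,20],[42,15],[44,0]]
[[22,20],[27,0],[31,15],[40,20],[42,15],[44,0]]
[[22,20],[27,0],[31,15],[40,20],[42,15],[44,0]]
[[22,20],[27,0],[31,15],[40,20],[42,15],[44,0]]
[[10,15],[22,20],[27,0],[31,15],[40,20],[42,15],[44,0]]
[[10,15],[22,20],[27,15],[40,20],[42,15],[44,0]]
[[5,6],[10,15],[22,20],[27,15],[40,20],[42,15],[44,0]]
[[5,6],[10,15],[22,20],[27,15],[40,20],[42,15],[44,0]]
[[5,6],[10,15],[22,20],[42,15],[44,0]]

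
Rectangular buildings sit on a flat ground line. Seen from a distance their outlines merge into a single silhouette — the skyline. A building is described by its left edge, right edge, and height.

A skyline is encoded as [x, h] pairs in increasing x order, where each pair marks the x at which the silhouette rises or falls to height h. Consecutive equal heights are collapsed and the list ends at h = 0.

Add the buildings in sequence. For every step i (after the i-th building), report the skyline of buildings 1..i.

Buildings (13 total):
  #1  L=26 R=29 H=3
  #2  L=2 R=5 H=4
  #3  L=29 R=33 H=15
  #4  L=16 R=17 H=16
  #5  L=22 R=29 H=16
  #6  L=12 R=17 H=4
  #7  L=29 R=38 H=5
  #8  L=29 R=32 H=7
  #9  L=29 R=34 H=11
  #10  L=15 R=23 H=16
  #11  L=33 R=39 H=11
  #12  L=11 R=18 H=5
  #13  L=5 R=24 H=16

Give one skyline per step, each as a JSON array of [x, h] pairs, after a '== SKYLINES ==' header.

== SKYLINES ==
[[26,3],[29,0]]
[[2,4],[5,0],[26,3],[29,0]]
[[2,4],[5,0],[26,3],[29,15],[33,0]]
[[2,4],[5,0],[16,16],[17,0],[26,3],[29,15],[33,0]]
[[2,4],[5,0],[16,16],[17,0],[22,16],[29,15],[33,0]]
[[2,4],[5,0],[12,4],[16,16],[17,0],[22,16],[29,15],[33,0]]
[[2,4],[5,0],[12,4],[16,16],[17,0],[22,16],[29,15],[33,5],[38,0]]
[[2,4],[5,0],[12,4],[16,16],[17,0],[22,16],[29,15],[33,5],[38,0]]
[[2,4],[5,0],[12,4],[16,16],[17,0],[22,16],[29,15],[33,11],[34,5],[38,0]]
[[2,4],[5,0],[12,4],[15,16],[29,15],[33,11],[34,5],[38,0]]
[[2,4],[5,0],[12,4],[15,16],[29,15],[33,11],[39,0]]
[[2,4],[5,0],[11,5],[15,16],[29,15],[33,11],[39,0]]
[[2,4],[5,16],[29,15],[33,11],[39,0]]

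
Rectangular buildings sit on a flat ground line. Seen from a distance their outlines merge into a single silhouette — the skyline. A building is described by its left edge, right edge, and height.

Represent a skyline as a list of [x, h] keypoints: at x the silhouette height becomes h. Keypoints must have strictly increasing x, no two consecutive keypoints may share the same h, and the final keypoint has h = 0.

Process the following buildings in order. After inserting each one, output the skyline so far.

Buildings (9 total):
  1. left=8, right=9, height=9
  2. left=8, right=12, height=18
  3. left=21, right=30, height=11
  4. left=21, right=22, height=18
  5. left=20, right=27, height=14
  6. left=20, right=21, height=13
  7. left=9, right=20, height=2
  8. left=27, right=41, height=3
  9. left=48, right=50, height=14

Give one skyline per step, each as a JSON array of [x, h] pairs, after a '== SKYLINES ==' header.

== SKYLINES ==
[[8,9],[9,0]]
[[8,18],[12,0]]
[[8,18],[12,0],[21,11],[30,0]]
[[8,18],[12,0],[21,18],[22,11],[30,0]]
[[8,18],[12,0],[20,14],[21,18],[22,14],[27,11],[30,0]]
[[8,18],[12,0],[20,14],[21,18],[22,14],[27,11],[30,0]]
[[8,18],[12,2],[20,14],[21,18],[22,14],[27,11],[30,0]]
[[8,18],[12,2],[20,14],[21,18],[22,14],[27,11],[30,3],[41,0]]
[[8,18],[12,2],[20,14],[21,18],[22,14],[27,11],[30,3],[41,0],[48,14],[50,0]]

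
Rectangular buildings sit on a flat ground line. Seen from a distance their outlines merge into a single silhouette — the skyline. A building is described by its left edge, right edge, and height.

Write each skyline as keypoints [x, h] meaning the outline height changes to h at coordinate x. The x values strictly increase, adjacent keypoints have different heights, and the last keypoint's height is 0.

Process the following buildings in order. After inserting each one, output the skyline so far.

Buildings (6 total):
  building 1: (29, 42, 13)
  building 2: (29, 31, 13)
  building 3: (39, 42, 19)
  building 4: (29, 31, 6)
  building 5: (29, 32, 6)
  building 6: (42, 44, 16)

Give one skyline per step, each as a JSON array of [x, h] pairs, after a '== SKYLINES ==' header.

== SKYLINES ==
[[29,13],[42,0]]
[[29,13],[42,0]]
[[29,13],[39,19],[42,0]]
[[29,13],[39,19],[42,0]]
[[29,13],[39,19],[42,0]]
[[29,13],[39,19],[42,16],[44,0]]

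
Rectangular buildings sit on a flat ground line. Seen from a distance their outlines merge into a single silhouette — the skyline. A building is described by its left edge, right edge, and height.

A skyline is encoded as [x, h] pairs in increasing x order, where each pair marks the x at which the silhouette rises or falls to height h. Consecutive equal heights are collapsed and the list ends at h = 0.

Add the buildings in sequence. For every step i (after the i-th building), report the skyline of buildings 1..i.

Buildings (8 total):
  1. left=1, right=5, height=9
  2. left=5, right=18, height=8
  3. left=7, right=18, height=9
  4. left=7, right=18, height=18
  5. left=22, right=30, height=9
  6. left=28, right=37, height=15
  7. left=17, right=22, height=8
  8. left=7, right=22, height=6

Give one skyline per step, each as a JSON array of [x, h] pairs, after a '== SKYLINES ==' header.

== SKYLINES ==
[[1,9],[5,0]]
[[1,9],[5,8],[18,0]]
[[1,9],[5,8],[7,9],[18,0]]
[[1,9],[5,8],[7,18],[18,0]]
[[1,9],[5,8],[7,18],[18,0],[22,9],[30,0]]
[[1,9],[5,8],[7,18],[18,0],[22,9],[28,15],[37,0]]
[[1,9],[5,8],[7,18],[18,8],[22,9],[28,15],[37,0]]
[[1,9],[5,8],[7,18],[18,8],[22,9],[28,15],[37,0]]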